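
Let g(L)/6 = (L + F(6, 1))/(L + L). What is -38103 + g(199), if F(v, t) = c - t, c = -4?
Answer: -7581915/199 ≈ -38100.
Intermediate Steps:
F(v, t) = -4 - t
g(L) = 3*(-5 + L)/L (g(L) = 6*((L + (-4 - 1*1))/(L + L)) = 6*((L + (-4 - 1))/((2*L))) = 6*((L - 5)*(1/(2*L))) = 6*((-5 + L)*(1/(2*L))) = 6*((-5 + L)/(2*L)) = 3*(-5 + L)/L)
-38103 + g(199) = -38103 + (3 - 15/199) = -38103 + 582/199 = -7581915/199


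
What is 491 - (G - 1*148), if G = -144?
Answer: 783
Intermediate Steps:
491 - (G - 1*148) = 491 - (-144 - 1*148) = 491 - (-144 - 148) = 491 - 1*(-292) = 491 + 292 = 783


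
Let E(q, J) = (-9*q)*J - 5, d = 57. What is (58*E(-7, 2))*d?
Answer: 400026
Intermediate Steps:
E(q, J) = -5 - 9*J*q (E(q, J) = -9*J*q - 5 = -5 - 9*J*q)
(58*E(-7, 2))*d = (58*(-5 - 9*2*(-7)))*57 = (58*(-5 + 126))*57 = (58*121)*57 = 7018*57 = 400026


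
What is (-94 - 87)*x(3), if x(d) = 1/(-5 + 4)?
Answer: 181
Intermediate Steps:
x(d) = -1 (x(d) = 1/(-1) = -1)
(-94 - 87)*x(3) = (-94 - 87)*(-1) = -181*(-1) = 181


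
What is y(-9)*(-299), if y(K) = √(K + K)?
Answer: -897*I*√2 ≈ -1268.5*I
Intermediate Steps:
y(K) = √2*√K (y(K) = √(2*K) = √2*√K)
y(-9)*(-299) = (√2*√(-9))*(-299) = (√2*(3*I))*(-299) = (3*I*√2)*(-299) = -897*I*√2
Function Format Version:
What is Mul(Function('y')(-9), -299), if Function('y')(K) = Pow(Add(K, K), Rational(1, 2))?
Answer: Mul(-897, I, Pow(2, Rational(1, 2))) ≈ Mul(-1268.5, I)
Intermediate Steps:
Function('y')(K) = Mul(Pow(2, Rational(1, 2)), Pow(K, Rational(1, 2))) (Function('y')(K) = Pow(Mul(2, K), Rational(1, 2)) = Mul(Pow(2, Rational(1, 2)), Pow(K, Rational(1, 2))))
Mul(Function('y')(-9), -299) = Mul(Mul(Pow(2, Rational(1, 2)), Pow(-9, Rational(1, 2))), -299) = Mul(Mul(Pow(2, Rational(1, 2)), Mul(3, I)), -299) = Mul(Mul(3, I, Pow(2, Rational(1, 2))), -299) = Mul(-897, I, Pow(2, Rational(1, 2)))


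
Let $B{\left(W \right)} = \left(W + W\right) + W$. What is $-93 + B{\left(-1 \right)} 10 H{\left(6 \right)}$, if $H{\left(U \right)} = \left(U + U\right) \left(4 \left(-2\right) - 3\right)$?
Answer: $3867$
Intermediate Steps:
$H{\left(U \right)} = - 22 U$ ($H{\left(U \right)} = 2 U \left(-8 - 3\right) = 2 U \left(-11\right) = - 22 U$)
$B{\left(W \right)} = 3 W$ ($B{\left(W \right)} = 2 W + W = 3 W$)
$-93 + B{\left(-1 \right)} 10 H{\left(6 \right)} = -93 + 3 \left(-1\right) 10 \left(\left(-22\right) 6\right) = -93 + \left(-3\right) 10 \left(-132\right) = -93 - -3960 = -93 + 3960 = 3867$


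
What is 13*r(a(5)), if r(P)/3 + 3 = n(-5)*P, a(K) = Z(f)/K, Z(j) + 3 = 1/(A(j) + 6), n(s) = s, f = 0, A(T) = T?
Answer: -13/2 ≈ -6.5000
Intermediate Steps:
Z(j) = -3 + 1/(6 + j) (Z(j) = -3 + 1/(j + 6) = -3 + 1/(6 + j))
a(K) = -17/(6*K) (a(K) = ((-17 - 3*0)/(6 + 0))/K = ((-17 + 0)/6)/K = ((1/6)*(-17))/K = -17/(6*K))
r(P) = -9 - 15*P (r(P) = -9 + 3*(-5*P) = -9 - 15*P)
13*r(a(5)) = 13*(-9 - (-85)/(2*5)) = 13*(-9 - 15*(-17/30)) = 13*(-9 + 17/2) = 13*(-1/2) = -13/2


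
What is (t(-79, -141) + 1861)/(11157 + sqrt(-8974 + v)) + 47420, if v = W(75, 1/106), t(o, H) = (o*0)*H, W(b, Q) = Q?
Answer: 208580575870434/4398562679 - 1861*I*sqrt(100831758)/13195688037 ≈ 47420.0 - 0.0014162*I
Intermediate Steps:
t(o, H) = 0 (t(o, H) = 0*H = 0)
v = 1/106 ≈ 0.0094340
(t(-79, -141) + 1861)/(11157 + sqrt(-8974 + v)) + 47420 = (0 + 1861)/(11157 + sqrt(-8974 + 1/106)) + 47420 = 1861/(11157 + sqrt(-951243/106)) + 47420 = 1861/(11157 + I*sqrt(100831758)/106) + 47420 = 47420 + 1861/(11157 + I*sqrt(100831758)/106)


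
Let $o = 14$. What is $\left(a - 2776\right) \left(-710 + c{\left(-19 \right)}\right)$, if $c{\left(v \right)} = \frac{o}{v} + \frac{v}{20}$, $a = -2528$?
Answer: $\frac{358604766}{95} \approx 3.7748 \cdot 10^{6}$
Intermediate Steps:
$c{\left(v \right)} = \frac{14}{v} + \frac{v}{20}$
$\left(a - 2776\right) \left(-710 + c{\left(-19 \right)}\right) = \left(-2528 - 2776\right) \left(-710 + \left(\frac{14}{-19} + \frac{1}{20} \left(-19\right)\right)\right) = - 5304 \left(-710 + \left(14 \left(- \frac{1}{19}\right) - \frac{19}{20}\right)\right) = - 5304 \left(-710 - \frac{641}{380}\right) = \left(-5304\right) \left(- \frac{270441}{380}\right) = \frac{358604766}{95}$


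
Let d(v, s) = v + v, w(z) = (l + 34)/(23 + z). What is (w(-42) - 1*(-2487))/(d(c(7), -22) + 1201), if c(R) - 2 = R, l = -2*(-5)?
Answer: 47209/23161 ≈ 2.0383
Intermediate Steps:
l = 10
c(R) = 2 + R
w(z) = 44/(23 + z) (w(z) = (10 + 34)/(23 + z) = 44/(23 + z))
d(v, s) = 2*v
(w(-42) - 1*(-2487))/(d(c(7), -22) + 1201) = (44/(23 - 42) - 1*(-2487))/(2*(2 + 7) + 1201) = (44/(-19) + 2487)/(2*9 + 1201) = (44*(-1/19) + 2487)/(18 + 1201) = (-44/19 + 2487)/1219 = (47209/19)*(1/1219) = 47209/23161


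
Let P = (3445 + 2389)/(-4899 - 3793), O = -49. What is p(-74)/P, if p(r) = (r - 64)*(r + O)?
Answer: -73769004/2917 ≈ -25289.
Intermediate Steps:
p(r) = (-64 + r)*(-49 + r) (p(r) = (r - 64)*(r - 49) = (-64 + r)*(-49 + r))
P = -2917/4346 (P = 5834/(-8692) = 5834*(-1/8692) = -2917/4346 ≈ -0.67119)
p(-74)/P = (3136 + (-74)² - 113*(-74))/(-2917/4346) = (3136 + 5476 + 8362)*(-4346/2917) = 16974*(-4346/2917) = -73769004/2917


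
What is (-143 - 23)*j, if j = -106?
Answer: 17596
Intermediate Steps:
(-143 - 23)*j = (-143 - 23)*(-106) = -166*(-106) = 17596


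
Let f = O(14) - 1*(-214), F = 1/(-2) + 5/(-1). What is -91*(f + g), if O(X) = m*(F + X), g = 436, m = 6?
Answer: -63791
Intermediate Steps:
F = -11/2 (F = 1*(-1/2) + 5*(-1) = -1/2 - 5 = -11/2 ≈ -5.5000)
O(X) = -33 + 6*X (O(X) = 6*(-11/2 + X) = -33 + 6*X)
f = 265 (f = (-33 + 6*14) - 1*(-214) = (-33 + 84) + 214 = 51 + 214 = 265)
-91*(f + g) = -91*(265 + 436) = -91*701 = -63791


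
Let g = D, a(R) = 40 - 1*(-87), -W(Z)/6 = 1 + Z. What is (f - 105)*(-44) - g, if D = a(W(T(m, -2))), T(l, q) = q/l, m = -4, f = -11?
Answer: 4977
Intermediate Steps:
W(Z) = -6 - 6*Z (W(Z) = -6*(1 + Z) = -6 - 6*Z)
a(R) = 127 (a(R) = 40 + 87 = 127)
D = 127
g = 127
(f - 105)*(-44) - g = (-11 - 105)*(-44) - 1*127 = -116*(-44) - 127 = 5104 - 127 = 4977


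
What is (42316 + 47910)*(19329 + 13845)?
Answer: 2993157324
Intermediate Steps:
(42316 + 47910)*(19329 + 13845) = 90226*33174 = 2993157324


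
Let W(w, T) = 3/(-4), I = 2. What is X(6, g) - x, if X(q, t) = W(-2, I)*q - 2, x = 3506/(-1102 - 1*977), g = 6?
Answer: -20015/4158 ≈ -4.8136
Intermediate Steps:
W(w, T) = -3/4 (W(w, T) = 3*(-1/4) = -3/4)
x = -3506/2079 (x = 3506/(-1102 - 977) = 3506/(-2079) = 3506*(-1/2079) = -3506/2079 ≈ -1.6864)
X(q, t) = -2 - 3*q/4 (X(q, t) = -3*q/4 - 2 = -2 - 3*q/4)
X(6, g) - x = (-2 - 3/4*6) - 1*(-3506/2079) = (-2 - 9/2) + 3506/2079 = -13/2 + 3506/2079 = -20015/4158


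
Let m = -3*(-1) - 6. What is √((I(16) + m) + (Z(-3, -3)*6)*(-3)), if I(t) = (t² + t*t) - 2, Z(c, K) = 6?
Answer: √399 ≈ 19.975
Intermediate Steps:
m = -3 (m = 3 - 6 = -3)
I(t) = -2 + 2*t² (I(t) = (t² + t²) - 2 = 2*t² - 2 = -2 + 2*t²)
√((I(16) + m) + (Z(-3, -3)*6)*(-3)) = √(((-2 + 2*16²) - 3) + (6*6)*(-3)) = √(((-2 + 2*256) - 3) + 36*(-3)) = √(((-2 + 512) - 3) - 108) = √((510 - 3) - 108) = √(507 - 108) = √399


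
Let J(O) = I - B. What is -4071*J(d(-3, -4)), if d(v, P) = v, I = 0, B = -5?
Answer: -20355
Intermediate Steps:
J(O) = 5 (J(O) = 0 - 1*(-5) = 0 + 5 = 5)
-4071*J(d(-3, -4)) = -4071*5 = -20355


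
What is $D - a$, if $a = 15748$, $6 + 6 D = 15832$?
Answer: $- \frac{39331}{3} \approx -13110.0$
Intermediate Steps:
$D = \frac{7913}{3}$ ($D = -1 + \frac{1}{6} \cdot 15832 = -1 + \frac{7916}{3} = \frac{7913}{3} \approx 2637.7$)
$D - a = \frac{7913}{3} - 15748 = - \frac{39331}{3}$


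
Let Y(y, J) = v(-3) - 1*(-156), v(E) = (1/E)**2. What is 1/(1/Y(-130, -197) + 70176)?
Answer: 1405/98597289 ≈ 1.4250e-5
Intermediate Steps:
v(E) = E**(-2)
Y(y, J) = 1405/9 (Y(y, J) = (-3)**(-2) - 1*(-156) = 1/9 + 156 = 1405/9)
1/(1/Y(-130, -197) + 70176) = 1/(1/(1405/9) + 70176) = 1/(9/1405 + 70176) = 1/(98597289/1405) = 1405/98597289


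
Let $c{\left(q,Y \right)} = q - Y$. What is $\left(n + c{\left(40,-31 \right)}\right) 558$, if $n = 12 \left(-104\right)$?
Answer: $-656766$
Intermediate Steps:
$n = -1248$
$\left(n + c{\left(40,-31 \right)}\right) 558 = \left(-1248 + \left(40 - -31\right)\right) 558 = \left(-1248 + \left(40 + 31\right)\right) 558 = \left(-1248 + 71\right) 558 = \left(-1177\right) 558 = -656766$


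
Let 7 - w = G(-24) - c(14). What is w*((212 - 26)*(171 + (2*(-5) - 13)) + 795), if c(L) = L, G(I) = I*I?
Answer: -15719265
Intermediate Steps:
G(I) = I²
w = -555 (w = 7 - ((-24)² - 1*14) = 7 - (576 - 14) = 7 - 1*562 = 7 - 562 = -555)
w*((212 - 26)*(171 + (2*(-5) - 13)) + 795) = -555*((212 - 26)*(171 + (2*(-5) - 13)) + 795) = -555*(186*(171 + (-10 - 13)) + 795) = -555*(186*(171 - 23) + 795) = -555*(186*148 + 795) = -555*(27528 + 795) = -555*28323 = -15719265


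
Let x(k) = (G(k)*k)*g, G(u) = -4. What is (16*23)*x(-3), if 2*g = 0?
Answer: 0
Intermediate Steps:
g = 0 (g = (1/2)*0 = 0)
x(k) = 0 (x(k) = -4*k*0 = 0)
(16*23)*x(-3) = (16*23)*0 = 368*0 = 0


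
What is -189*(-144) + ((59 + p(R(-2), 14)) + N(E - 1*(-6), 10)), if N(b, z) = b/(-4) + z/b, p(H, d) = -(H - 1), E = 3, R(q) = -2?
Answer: 981967/36 ≈ 27277.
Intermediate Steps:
p(H, d) = 1 - H (p(H, d) = -(-1 + H) = 1 - H)
N(b, z) = -b/4 + z/b (N(b, z) = b*(-¼) + z/b = -b/4 + z/b)
-189*(-144) + ((59 + p(R(-2), 14)) + N(E - 1*(-6), 10)) = -189*(-144) + ((59 + (1 - 1*(-2))) + (-(3 - 1*(-6))/4 + 10/(3 - 1*(-6)))) = 27216 + ((59 + (1 + 2)) + (-(3 + 6)/4 + 10/(3 + 6))) = 27216 + ((59 + 3) + (-¼*9 + 10/9)) = 27216 + (62 + (-9/4 + 10*(⅑))) = 27216 + (62 + (-9/4 + 10/9)) = 27216 + (62 - 41/36) = 27216 + 2191/36 = 981967/36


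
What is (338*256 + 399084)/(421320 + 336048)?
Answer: 121403/189342 ≈ 0.64118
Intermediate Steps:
(338*256 + 399084)/(421320 + 336048) = (86528 + 399084)/757368 = 485612*(1/757368) = 121403/189342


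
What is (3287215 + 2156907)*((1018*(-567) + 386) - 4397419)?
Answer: -27080363973158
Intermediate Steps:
(3287215 + 2156907)*((1018*(-567) + 386) - 4397419) = 5444122*((-577206 + 386) - 4397419) = 5444122*(-576820 - 4397419) = 5444122*(-4974239) = -27080363973158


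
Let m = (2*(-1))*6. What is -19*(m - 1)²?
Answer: -3211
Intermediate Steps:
m = -12 (m = -2*6 = -12)
-19*(m - 1)² = -19*(-12 - 1)² = -19*(-13)² = -19*169 = -3211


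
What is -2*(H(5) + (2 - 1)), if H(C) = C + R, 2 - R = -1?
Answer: -18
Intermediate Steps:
R = 3 (R = 2 - 1*(-1) = 2 + 1 = 3)
H(C) = 3 + C (H(C) = C + 3 = 3 + C)
-2*(H(5) + (2 - 1)) = -2*((3 + 5) + (2 - 1)) = -2*(8 + 1) = -2*9 = -18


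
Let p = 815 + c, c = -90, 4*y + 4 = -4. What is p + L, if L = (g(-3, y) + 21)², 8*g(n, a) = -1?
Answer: 74289/64 ≈ 1160.8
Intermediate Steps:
y = -2 (y = -1 + (¼)*(-4) = -1 - 1 = -2)
g(n, a) = -⅛ (g(n, a) = (⅛)*(-1) = -⅛)
L = 27889/64 (L = (-⅛ + 21)² = (167/8)² = 27889/64 ≈ 435.77)
p = 725 (p = 815 - 90 = 725)
p + L = 725 + 27889/64 = 74289/64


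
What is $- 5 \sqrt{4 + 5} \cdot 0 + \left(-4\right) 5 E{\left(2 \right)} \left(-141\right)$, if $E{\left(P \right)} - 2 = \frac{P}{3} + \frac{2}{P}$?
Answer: $10340$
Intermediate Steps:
$E{\left(P \right)} = 2 + \frac{2}{P} + \frac{P}{3}$ ($E{\left(P \right)} = 2 + \left(\frac{P}{3} + \frac{2}{P}\right) = 2 + \left(\frac{2}{P} + \frac{P}{3}\right) = 2 + \frac{2}{P} + \frac{P}{3}$)
$- 5 \sqrt{4 + 5} \cdot 0 + \left(-4\right) 5 E{\left(2 \right)} \left(-141\right) = - 5 \sqrt{4 + 5} \cdot 0 + \left(-4\right) 5 \left(2 + \frac{2}{2} + \frac{1}{3} \cdot 2\right) \left(-141\right) = - 5 \sqrt{9} \cdot 0 + - 20 \left(2 + 2 \cdot \frac{1}{2} + \frac{2}{3}\right) \left(-141\right) = \left(-5\right) 3 \cdot 0 + - 20 \left(2 + 1 + \frac{2}{3}\right) \left(-141\right) = \left(-15\right) 0 + \left(-20\right) \frac{11}{3} \left(-141\right) = 0 - -10340 = 0 + 10340 = 10340$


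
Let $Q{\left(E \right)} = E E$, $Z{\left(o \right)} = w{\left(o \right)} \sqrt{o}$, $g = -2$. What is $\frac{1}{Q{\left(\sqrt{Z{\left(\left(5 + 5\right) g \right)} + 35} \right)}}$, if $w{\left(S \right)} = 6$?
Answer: $\frac{7}{389} - \frac{12 i \sqrt{5}}{1945} \approx 0.017995 - 0.013796 i$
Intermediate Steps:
$Z{\left(o \right)} = 6 \sqrt{o}$
$Q{\left(E \right)} = E^{2}$
$\frac{1}{Q{\left(\sqrt{Z{\left(\left(5 + 5\right) g \right)} + 35} \right)}} = \frac{1}{\left(\sqrt{6 \sqrt{\left(5 + 5\right) \left(-2\right)} + 35}\right)^{2}} = \frac{1}{\left(\sqrt{6 \sqrt{10 \left(-2\right)} + 35}\right)^{2}} = \frac{1}{\left(\sqrt{6 \sqrt{-20} + 35}\right)^{2}} = \frac{1}{\left(\sqrt{6 \cdot 2 i \sqrt{5} + 35}\right)^{2}} = \frac{1}{\left(\sqrt{12 i \sqrt{5} + 35}\right)^{2}} = \frac{1}{\left(\sqrt{35 + 12 i \sqrt{5}}\right)^{2}} = \frac{1}{35 + 12 i \sqrt{5}}$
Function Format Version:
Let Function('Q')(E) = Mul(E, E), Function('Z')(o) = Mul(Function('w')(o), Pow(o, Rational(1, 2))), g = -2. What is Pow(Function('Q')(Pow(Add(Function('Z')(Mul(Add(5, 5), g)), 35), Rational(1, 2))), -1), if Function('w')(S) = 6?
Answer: Add(Rational(7, 389), Mul(Rational(-12, 1945), I, Pow(5, Rational(1, 2)))) ≈ Add(0.017995, Mul(-0.013796, I))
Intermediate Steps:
Function('Z')(o) = Mul(6, Pow(o, Rational(1, 2)))
Function('Q')(E) = Pow(E, 2)
Pow(Function('Q')(Pow(Add(Function('Z')(Mul(Add(5, 5), g)), 35), Rational(1, 2))), -1) = Pow(Pow(Pow(Add(Mul(6, Pow(Mul(Add(5, 5), -2), Rational(1, 2))), 35), Rational(1, 2)), 2), -1) = Pow(Pow(Pow(Add(Mul(6, Pow(Mul(10, -2), Rational(1, 2))), 35), Rational(1, 2)), 2), -1) = Pow(Pow(Pow(Add(Mul(6, Pow(-20, Rational(1, 2))), 35), Rational(1, 2)), 2), -1) = Pow(Pow(Pow(Add(Mul(6, Mul(2, I, Pow(5, Rational(1, 2)))), 35), Rational(1, 2)), 2), -1) = Pow(Pow(Pow(Add(Mul(12, I, Pow(5, Rational(1, 2))), 35), Rational(1, 2)), 2), -1) = Pow(Pow(Pow(Add(35, Mul(12, I, Pow(5, Rational(1, 2)))), Rational(1, 2)), 2), -1) = Pow(Add(35, Mul(12, I, Pow(5, Rational(1, 2)))), -1)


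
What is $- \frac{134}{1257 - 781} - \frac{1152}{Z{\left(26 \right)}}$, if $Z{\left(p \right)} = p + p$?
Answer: $- \frac{69415}{3094} \approx -22.435$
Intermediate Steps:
$Z{\left(p \right)} = 2 p$
$- \frac{134}{1257 - 781} - \frac{1152}{Z{\left(26 \right)}} = - \frac{134}{1257 - 781} - \frac{1152}{2 \cdot 26} = - \frac{134}{476} - \frac{1152}{52} = \left(-134\right) \frac{1}{476} - \frac{288}{13} = - \frac{67}{238} - \frac{288}{13} = - \frac{69415}{3094}$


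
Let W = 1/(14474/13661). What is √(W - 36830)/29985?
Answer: I*√7715564847766/434002890 ≈ 0.0064002*I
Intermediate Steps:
W = 13661/14474 (W = 1/(14474*(1/13661)) = 1/(14474/13661) = 13661/14474 ≈ 0.94383)
√(W - 36830)/29985 = √(13661/14474 - 36830)/29985 = √(-533063759/14474)*(1/29985) = (I*√7715564847766/14474)*(1/29985) = I*√7715564847766/434002890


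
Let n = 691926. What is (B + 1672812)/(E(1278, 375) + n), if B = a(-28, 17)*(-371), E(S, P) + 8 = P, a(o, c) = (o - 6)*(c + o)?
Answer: 1534058/692293 ≈ 2.2159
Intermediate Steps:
a(o, c) = (-6 + o)*(c + o)
E(S, P) = -8 + P
B = -138754 (B = ((-28)**2 - 6*17 - 6*(-28) + 17*(-28))*(-371) = (784 - 102 + 168 - 476)*(-371) = 374*(-371) = -138754)
(B + 1672812)/(E(1278, 375) + n) = (-138754 + 1672812)/((-8 + 375) + 691926) = 1534058/(367 + 691926) = 1534058/692293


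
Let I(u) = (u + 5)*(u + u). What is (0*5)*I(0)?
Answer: 0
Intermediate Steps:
I(u) = 2*u*(5 + u) (I(u) = (5 + u)*(2*u) = 2*u*(5 + u))
(0*5)*I(0) = (0*5)*(2*0*(5 + 0)) = 0*(2*0*5) = 0*0 = 0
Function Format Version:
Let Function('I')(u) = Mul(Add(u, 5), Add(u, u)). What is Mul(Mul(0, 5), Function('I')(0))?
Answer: 0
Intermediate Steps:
Function('I')(u) = Mul(2, u, Add(5, u)) (Function('I')(u) = Mul(Add(5, u), Mul(2, u)) = Mul(2, u, Add(5, u)))
Mul(Mul(0, 5), Function('I')(0)) = Mul(Mul(0, 5), Mul(2, 0, Add(5, 0))) = Mul(0, Mul(2, 0, 5)) = Mul(0, 0) = 0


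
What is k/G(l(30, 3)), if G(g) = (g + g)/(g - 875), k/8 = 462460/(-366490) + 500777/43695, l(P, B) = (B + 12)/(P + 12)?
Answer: -159990792540188/1601378055 ≈ -99908.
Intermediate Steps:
l(P, B) = (12 + B)/(12 + P)
k = 130658058424/1601378055 (k = 8*(462460/(-366490) + 500777/43695) = 8*(462460*(-1/366490) + 500777*(1/43695)) = 8*(-46246/36649 + 500777/43695) = 8*(16332257303/1601378055) = 130658058424/1601378055 ≈ 81.591)
G(g) = 2*g/(-875 + g) (G(g) = (2*g)/(-875 + g) = 2*g/(-875 + g))
k/G(l(30, 3)) = 130658058424/(1601378055*((2*((12 + 3)/(12 + 30))/(-875 + (12 + 3)/(12 + 30))))) = 130658058424/(1601378055*((2*(15/42)/(-875 + 15/42)))) = 130658058424/(1601378055*((2*((1/42)*15)/(-875 + (1/42)*15)))) = 130658058424/(1601378055*((2*(5/14)/(-875 + 5/14)))) = 130658058424/(1601378055*((2*(5/14)/(-12245/14)))) = 130658058424/(1601378055*((2*(5/14)*(-14/12245)))) = 130658058424/(1601378055*(-2/2449)) = (130658058424/1601378055)*(-2449/2) = -159990792540188/1601378055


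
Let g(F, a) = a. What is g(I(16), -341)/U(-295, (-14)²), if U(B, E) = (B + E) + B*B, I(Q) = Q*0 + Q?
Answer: -341/86926 ≈ -0.0039229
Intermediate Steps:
I(Q) = Q (I(Q) = 0 + Q = Q)
U(B, E) = B + E + B² (U(B, E) = (B + E) + B² = B + E + B²)
g(I(16), -341)/U(-295, (-14)²) = -341/(-295 + (-14)² + (-295)²) = -341/(-295 + 196 + 87025) = -341/86926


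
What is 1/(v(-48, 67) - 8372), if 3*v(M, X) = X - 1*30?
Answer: -3/25079 ≈ -0.00011962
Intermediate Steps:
v(M, X) = -10 + X/3 (v(M, X) = (X - 1*30)/3 = (X - 30)/3 = (-30 + X)/3 = -10 + X/3)
1/(v(-48, 67) - 8372) = 1/((-10 + (1/3)*67) - 8372) = 1/((-10 + 67/3) - 8372) = 1/(37/3 - 8372) = 1/(-25079/3) = -3/25079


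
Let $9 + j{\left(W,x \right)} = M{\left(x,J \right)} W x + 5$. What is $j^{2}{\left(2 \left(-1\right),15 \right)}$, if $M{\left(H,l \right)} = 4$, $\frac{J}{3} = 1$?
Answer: $15376$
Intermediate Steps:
$J = 3$ ($J = 3 \cdot 1 = 3$)
$j{\left(W,x \right)} = -4 + 4 W x$ ($j{\left(W,x \right)} = -9 + \left(4 W x + 5\right) = -9 + \left(5 + 4 W x\right) = -4 + 4 W x$)
$j^{2}{\left(2 \left(-1\right),15 \right)} = \left(-4 + 4 \cdot 2 \left(-1\right) 15\right)^{2} = \left(-4 + 4 \left(-2\right) 15\right)^{2} = \left(-4 - 120\right)^{2} = \left(-124\right)^{2} = 15376$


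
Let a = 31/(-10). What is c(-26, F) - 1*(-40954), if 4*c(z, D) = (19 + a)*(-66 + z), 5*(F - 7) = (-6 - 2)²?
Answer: 405883/10 ≈ 40588.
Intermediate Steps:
a = -31/10 (a = 31*(-⅒) = -31/10 ≈ -3.1000)
F = 99/5 (F = 7 + (-6 - 2)²/5 = 7 + (⅕)*(-8)² = 7 + (⅕)*64 = 7 + 64/5 = 99/5 ≈ 19.800)
c(z, D) = -5247/20 + 159*z/40 (c(z, D) = ((19 - 31/10)*(-66 + z))/4 = (159*(-66 + z)/10)/4 = (-5247/5 + 159*z/10)/4 = -5247/20 + 159*z/40)
c(-26, F) - 1*(-40954) = (-5247/20 + (159/40)*(-26)) - 1*(-40954) = (-5247/20 - 2067/20) + 40954 = -3657/10 + 40954 = 405883/10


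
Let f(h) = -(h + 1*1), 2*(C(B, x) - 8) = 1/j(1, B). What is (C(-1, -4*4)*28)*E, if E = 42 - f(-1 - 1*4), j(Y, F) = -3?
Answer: 25004/3 ≈ 8334.7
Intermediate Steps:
C(B, x) = 47/6 (C(B, x) = 8 + (½)/(-3) = 8 + (½)*(-⅓) = 8 - ⅙ = 47/6)
f(h) = -1 - h (f(h) = -(h + 1) = -(1 + h) = -1 - h)
E = 38 (E = 42 - (-1 - (-1 - 1*4)) = 42 - (-1 - (-1 - 4)) = 42 - (-1 - 1*(-5)) = 42 - (-1 + 5) = 42 - 1*4 = 42 - 4 = 38)
(C(-1, -4*4)*28)*E = ((47/6)*28)*38 = (658/3)*38 = 25004/3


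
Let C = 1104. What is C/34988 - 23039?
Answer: -201521857/8747 ≈ -23039.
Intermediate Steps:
C/34988 - 23039 = 1104/34988 - 23039 = 1104*(1/34988) - 23039 = 276/8747 - 23039 = -201521857/8747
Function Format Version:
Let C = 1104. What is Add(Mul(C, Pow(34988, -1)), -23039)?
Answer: Rational(-201521857, 8747) ≈ -23039.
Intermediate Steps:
Add(Mul(C, Pow(34988, -1)), -23039) = Add(Mul(1104, Pow(34988, -1)), -23039) = Add(Mul(1104, Rational(1, 34988)), -23039) = Add(Rational(276, 8747), -23039) = Rational(-201521857, 8747)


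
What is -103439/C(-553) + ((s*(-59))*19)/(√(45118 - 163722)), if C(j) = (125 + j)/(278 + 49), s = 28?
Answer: 33824553/428 + 15694*I*√29651/29651 ≈ 79029.0 + 91.141*I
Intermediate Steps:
C(j) = 125/327 + j/327 (C(j) = (125 + j)/327 = (125 + j)*(1/327) = 125/327 + j/327)
-103439/C(-553) + ((s*(-59))*19)/(√(45118 - 163722)) = -103439/(125/327 + (1/327)*(-553)) + ((28*(-59))*19)/(√(45118 - 163722)) = -103439/(125/327 - 553/327) + (-1652*19)/(√(-118604)) = -103439/(-428/327) - 31388*(-I*√29651/59302) = -103439*(-327/428) - (-15694)*I*√29651/29651 = 33824553/428 + 15694*I*√29651/29651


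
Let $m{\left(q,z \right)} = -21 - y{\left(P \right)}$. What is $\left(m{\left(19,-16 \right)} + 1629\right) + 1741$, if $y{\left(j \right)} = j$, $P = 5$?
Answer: $3344$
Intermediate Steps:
$m{\left(q,z \right)} = -26$ ($m{\left(q,z \right)} = -21 - 5 = -26$)
$\left(m{\left(19,-16 \right)} + 1629\right) + 1741 = \left(-26 + 1629\right) + 1741 = 1603 + 1741 = 3344$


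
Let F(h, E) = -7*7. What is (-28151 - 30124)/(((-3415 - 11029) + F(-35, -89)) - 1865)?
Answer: 58275/16358 ≈ 3.5625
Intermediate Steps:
F(h, E) = -49
(-28151 - 30124)/(((-3415 - 11029) + F(-35, -89)) - 1865) = (-28151 - 30124)/(((-3415 - 11029) - 49) - 1865) = -58275/((-14444 - 49) - 1865) = -58275/(-14493 - 1865) = -58275/(-16358) = -58275*(-1/16358) = 58275/16358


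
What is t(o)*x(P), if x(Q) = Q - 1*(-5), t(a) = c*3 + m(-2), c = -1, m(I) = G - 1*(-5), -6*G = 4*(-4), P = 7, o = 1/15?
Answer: 56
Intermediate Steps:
o = 1/15 ≈ 0.066667
G = 8/3 (G = -2*(-4)/3 = -⅙*(-16) = 8/3 ≈ 2.6667)
m(I) = 23/3 (m(I) = 8/3 - 1*(-5) = 8/3 + 5 = 23/3)
t(a) = 14/3 (t(a) = -1*3 + 23/3 = -3 + 23/3 = 14/3)
x(Q) = 5 + Q (x(Q) = Q + 5 = 5 + Q)
t(o)*x(P) = 14*(5 + 7)/3 = (14/3)*12 = 56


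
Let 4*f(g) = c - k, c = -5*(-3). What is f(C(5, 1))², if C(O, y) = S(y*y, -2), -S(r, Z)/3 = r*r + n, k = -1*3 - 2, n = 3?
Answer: 25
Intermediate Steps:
c = 15
k = -5 (k = -3 - 2 = -5)
S(r, Z) = -9 - 3*r² (S(r, Z) = -3*(r*r + 3) = -3*(r² + 3) = -3*(3 + r²) = -9 - 3*r²)
C(O, y) = -9 - 3*y⁴
f(g) = 5 (f(g) = (15 - 1*(-5))/4 = (15 + 5)/4 = (¼)*20 = 5)
f(C(5, 1))² = 5² = 25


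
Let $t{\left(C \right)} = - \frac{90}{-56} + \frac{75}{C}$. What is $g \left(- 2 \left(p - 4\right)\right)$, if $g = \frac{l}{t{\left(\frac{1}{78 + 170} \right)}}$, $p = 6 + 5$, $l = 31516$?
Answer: $- \frac{12354272}{520845} \approx -23.72$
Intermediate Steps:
$t{\left(C \right)} = \frac{45}{28} + \frac{75}{C}$ ($t{\left(C \right)} = \left(-90\right) \left(- \frac{1}{56}\right) + \frac{75}{C} = \frac{45}{28} + \frac{75}{C}$)
$p = 11$
$g = \frac{882448}{520845}$ ($g = \frac{31516}{\frac{45}{28} + \frac{75}{\frac{1}{78 + 170}}} = \frac{31516}{\frac{45}{28} + \frac{75}{\frac{1}{248}}} = \frac{31516}{\frac{45}{28} + 75 \frac{1}{\frac{1}{248}}} = \frac{31516}{\frac{45}{28} + 75 \cdot 248} = \frac{31516}{\frac{45}{28} + 18600} = \frac{31516}{\frac{520845}{28}} = 31516 \cdot \frac{28}{520845} = \frac{882448}{520845} \approx 1.6943$)
$g \left(- 2 \left(p - 4\right)\right) = \frac{882448 \left(- 2 \left(11 - 4\right)\right)}{520845} = \frac{882448 \left(\left(-2\right) 7\right)}{520845} = \frac{882448}{520845} \left(-14\right) = - \frac{12354272}{520845}$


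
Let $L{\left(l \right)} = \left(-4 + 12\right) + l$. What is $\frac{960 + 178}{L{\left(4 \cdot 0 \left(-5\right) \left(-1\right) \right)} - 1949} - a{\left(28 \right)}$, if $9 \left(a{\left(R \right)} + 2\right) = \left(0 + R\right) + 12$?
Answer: $- \frac{17648}{5823} \approx -3.0307$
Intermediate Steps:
$L{\left(l \right)} = 8 + l$
$a{\left(R \right)} = - \frac{2}{3} + \frac{R}{9}$ ($a{\left(R \right)} = -2 + \frac{\left(0 + R\right) + 12}{9} = -2 + \frac{R + 12}{9} = -2 + \frac{12 + R}{9} = -2 + \left(\frac{4}{3} + \frac{R}{9}\right) = - \frac{2}{3} + \frac{R}{9}$)
$\frac{960 + 178}{L{\left(4 \cdot 0 \left(-5\right) \left(-1\right) \right)} - 1949} - a{\left(28 \right)} = \frac{960 + 178}{\left(8 + 4 \cdot 0 \left(-5\right) \left(-1\right)\right) - 1949} - \left(- \frac{2}{3} + \frac{1}{9} \cdot 28\right) = \frac{1138}{\left(8 + 0 \left(-5\right) \left(-1\right)\right) - 1949} - \left(- \frac{2}{3} + \frac{28}{9}\right) = \frac{1138}{\left(8 + 0 \left(-1\right)\right) - 1949} - \frac{22}{9} = \frac{1138}{\left(8 + 0\right) - 1949} - \frac{22}{9} = \frac{1138}{8 - 1949} - \frac{22}{9} = \frac{1138}{-1941} - \frac{22}{9} = 1138 \left(- \frac{1}{1941}\right) - \frac{22}{9} = - \frac{1138}{1941} - \frac{22}{9} = - \frac{17648}{5823}$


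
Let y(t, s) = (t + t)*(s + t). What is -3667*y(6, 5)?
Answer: -484044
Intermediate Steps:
y(t, s) = 2*t*(s + t) (y(t, s) = (2*t)*(s + t) = 2*t*(s + t))
-3667*y(6, 5) = -7334*6*(5 + 6) = -7334*6*11 = -3667*132 = -484044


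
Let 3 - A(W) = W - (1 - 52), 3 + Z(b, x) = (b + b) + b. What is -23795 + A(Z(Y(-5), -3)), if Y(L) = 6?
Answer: -23858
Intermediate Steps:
Z(b, x) = -3 + 3*b (Z(b, x) = -3 + ((b + b) + b) = -3 + (2*b + b) = -3 + 3*b)
A(W) = -48 - W (A(W) = 3 - (W - (1 - 52)) = 3 - (W - 1*(-51)) = 3 - (W + 51) = 3 - (51 + W) = 3 + (-51 - W) = -48 - W)
-23795 + A(Z(Y(-5), -3)) = -23795 + (-48 - (-3 + 3*6)) = -23795 + (-48 - (-3 + 18)) = -23795 + (-48 - 1*15) = -23795 + (-48 - 15) = -23795 - 63 = -23858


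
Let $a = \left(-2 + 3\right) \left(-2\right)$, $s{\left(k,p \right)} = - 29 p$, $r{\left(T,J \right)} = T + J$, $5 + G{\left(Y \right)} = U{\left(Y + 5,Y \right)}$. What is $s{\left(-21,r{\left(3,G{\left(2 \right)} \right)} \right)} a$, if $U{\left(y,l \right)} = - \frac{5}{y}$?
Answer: $- \frac{1102}{7} \approx -157.43$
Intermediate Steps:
$G{\left(Y \right)} = -5 - \frac{5}{5 + Y}$ ($G{\left(Y \right)} = -5 - \frac{5}{Y + 5} = -5 - \frac{5}{5 + Y}$)
$r{\left(T,J \right)} = J + T$
$a = -2$ ($a = 1 \left(-2\right) = -2$)
$s{\left(-21,r{\left(3,G{\left(2 \right)} \right)} \right)} a = - 29 \left(\frac{5 \left(-6 - 2\right)}{5 + 2} + 3\right) \left(-2\right) = - 29 \left(\frac{5 \left(-6 - 2\right)}{7} + 3\right) \left(-2\right) = - 29 \left(5 \cdot \frac{1}{7} \left(-8\right) + 3\right) \left(-2\right) = - 29 \left(- \frac{40}{7} + 3\right) \left(-2\right) = \left(-29\right) \left(- \frac{19}{7}\right) \left(-2\right) = \frac{551}{7} \left(-2\right) = - \frac{1102}{7}$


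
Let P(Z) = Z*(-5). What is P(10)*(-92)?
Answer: 4600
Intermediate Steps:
P(Z) = -5*Z
P(10)*(-92) = -5*10*(-92) = -50*(-92) = 4600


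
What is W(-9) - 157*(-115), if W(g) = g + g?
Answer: 18037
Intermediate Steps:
W(g) = 2*g
W(-9) - 157*(-115) = 2*(-9) - 157*(-115) = -18 + 18055 = 18037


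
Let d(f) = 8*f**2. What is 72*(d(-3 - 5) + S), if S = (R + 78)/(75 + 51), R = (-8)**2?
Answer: 258616/7 ≈ 36945.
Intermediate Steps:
R = 64
S = 71/63 (S = (64 + 78)/(75 + 51) = 142/126 = 142*(1/126) = 71/63 ≈ 1.1270)
72*(d(-3 - 5) + S) = 72*(8*(-3 - 5)**2 + 71/63) = 72*(8*(-8)**2 + 71/63) = 72*(8*64 + 71/63) = 72*(512 + 71/63) = 72*(32327/63) = 258616/7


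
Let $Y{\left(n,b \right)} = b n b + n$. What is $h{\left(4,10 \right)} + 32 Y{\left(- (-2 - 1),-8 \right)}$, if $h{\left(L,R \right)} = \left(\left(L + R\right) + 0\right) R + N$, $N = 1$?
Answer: $6381$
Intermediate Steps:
$Y{\left(n,b \right)} = n + n b^{2}$ ($Y{\left(n,b \right)} = n b^{2} + n = n + n b^{2}$)
$h{\left(L,R \right)} = 1 + R \left(L + R\right)$ ($h{\left(L,R \right)} = \left(\left(L + R\right) + 0\right) R + 1 = \left(L + R\right) R + 1 = R \left(L + R\right) + 1 = 1 + R \left(L + R\right)$)
$h{\left(4,10 \right)} + 32 Y{\left(- (-2 - 1),-8 \right)} = \left(1 + 10^{2} + 4 \cdot 10\right) + 32 - (-2 - 1) \left(1 + \left(-8\right)^{2}\right) = \left(1 + 100 + 40\right) + 32 \left(-1\right) \left(-3\right) \left(1 + 64\right) = 141 + 32 \cdot 3 \cdot 65 = 141 + 32 \cdot 195 = 141 + 6240 = 6381$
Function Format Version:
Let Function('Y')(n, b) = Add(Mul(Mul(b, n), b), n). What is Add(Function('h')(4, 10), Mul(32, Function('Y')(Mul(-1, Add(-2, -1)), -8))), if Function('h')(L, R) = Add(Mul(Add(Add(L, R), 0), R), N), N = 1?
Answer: 6381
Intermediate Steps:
Function('Y')(n, b) = Add(n, Mul(n, Pow(b, 2))) (Function('Y')(n, b) = Add(Mul(n, Pow(b, 2)), n) = Add(n, Mul(n, Pow(b, 2))))
Function('h')(L, R) = Add(1, Mul(R, Add(L, R))) (Function('h')(L, R) = Add(Mul(Add(Add(L, R), 0), R), 1) = Add(Mul(Add(L, R), R), 1) = Add(Mul(R, Add(L, R)), 1) = Add(1, Mul(R, Add(L, R))))
Add(Function('h')(4, 10), Mul(32, Function('Y')(Mul(-1, Add(-2, -1)), -8))) = Add(Add(1, Pow(10, 2), Mul(4, 10)), Mul(32, Mul(Mul(-1, Add(-2, -1)), Add(1, Pow(-8, 2))))) = Add(Add(1, 100, 40), Mul(32, Mul(Mul(-1, -3), Add(1, 64)))) = Add(141, Mul(32, Mul(3, 65))) = Add(141, Mul(32, 195)) = Add(141, 6240) = 6381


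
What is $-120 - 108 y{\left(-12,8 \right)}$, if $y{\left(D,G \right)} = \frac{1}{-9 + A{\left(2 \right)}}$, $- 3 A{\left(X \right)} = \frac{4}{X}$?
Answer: $- \frac{3156}{29} \approx -108.83$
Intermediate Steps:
$A{\left(X \right)} = - \frac{4}{3 X}$ ($A{\left(X \right)} = - \frac{4 \frac{1}{X}}{3} = - \frac{4}{3 X}$)
$y{\left(D,G \right)} = - \frac{3}{29}$ ($y{\left(D,G \right)} = \frac{1}{-9 - \frac{4}{3 \cdot 2}} = \frac{1}{-9 - \frac{2}{3}} = \frac{1}{- \frac{29}{3}} = - \frac{3}{29}$)
$-120 - 108 y{\left(-12,8 \right)} = -120 - - \frac{324}{29} = -120 + \frac{324}{29} = - \frac{3156}{29}$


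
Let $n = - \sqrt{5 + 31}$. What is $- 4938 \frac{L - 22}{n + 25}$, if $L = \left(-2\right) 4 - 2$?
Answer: $\frac{158016}{19} \approx 8316.6$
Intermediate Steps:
$L = -10$ ($L = -8 - 2 = -10$)
$n = -6$ ($n = - \sqrt{36} = \left(-1\right) 6 = -6$)
$- 4938 \frac{L - 22}{n + 25} = - 4938 \frac{-10 - 22}{-6 + 25} = - 4938 \left(- \frac{32}{19}\right) = - 4938 \left(\left(-32\right) \frac{1}{19}\right) = \left(-4938\right) \left(- \frac{32}{19}\right) = \frac{158016}{19}$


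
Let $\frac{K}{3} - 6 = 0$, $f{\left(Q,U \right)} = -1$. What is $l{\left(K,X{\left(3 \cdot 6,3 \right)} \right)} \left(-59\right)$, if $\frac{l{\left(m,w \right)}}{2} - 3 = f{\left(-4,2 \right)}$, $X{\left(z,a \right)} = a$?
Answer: $-236$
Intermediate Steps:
$K = 18$ ($K = 18 + 3 \cdot 0 = 18 + 0 = 18$)
$l{\left(m,w \right)} = 4$ ($l{\left(m,w \right)} = 6 + 2 \left(-1\right) = 6 - 2 = 4$)
$l{\left(K,X{\left(3 \cdot 6,3 \right)} \right)} \left(-59\right) = 4 \left(-59\right) = -236$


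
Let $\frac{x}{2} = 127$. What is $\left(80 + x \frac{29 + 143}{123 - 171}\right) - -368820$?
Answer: $\frac{2207939}{6} \approx 3.6799 \cdot 10^{5}$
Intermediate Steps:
$x = 254$ ($x = 2 \cdot 127 = 254$)
$\left(80 + x \frac{29 + 143}{123 - 171}\right) - -368820 = \left(80 + 254 \frac{29 + 143}{123 - 171}\right) - -368820 = \left(80 + 254 \frac{172}{-48}\right) + 368820 = \left(80 + 254 \cdot 172 \left(- \frac{1}{48}\right)\right) + 368820 = \left(80 + 254 \left(- \frac{43}{12}\right)\right) + 368820 = \left(80 - \frac{5461}{6}\right) + 368820 = - \frac{4981}{6} + 368820 = \frac{2207939}{6}$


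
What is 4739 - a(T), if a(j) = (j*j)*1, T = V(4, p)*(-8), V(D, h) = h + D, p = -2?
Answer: 4483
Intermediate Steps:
V(D, h) = D + h
T = -16 (T = (4 - 2)*(-8) = 2*(-8) = -16)
a(j) = j² (a(j) = j²*1 = j²)
4739 - a(T) = 4739 - 1*(-16)² = 4739 - 1*256 = 4739 - 256 = 4483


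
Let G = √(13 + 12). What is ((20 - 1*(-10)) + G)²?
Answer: 1225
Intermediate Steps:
G = 5 (G = √25 = 5)
((20 - 1*(-10)) + G)² = ((20 - 1*(-10)) + 5)² = ((20 + 10) + 5)² = (30 + 5)² = 35² = 1225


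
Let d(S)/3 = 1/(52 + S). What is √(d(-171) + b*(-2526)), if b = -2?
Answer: √71541015/119 ≈ 71.077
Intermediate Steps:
d(S) = 3/(52 + S)
√(d(-171) + b*(-2526)) = √(3/(52 - 171) - 2*(-2526)) = √(3/(-119) + 5052) = √(3*(-1/119) + 5052) = √(-3/119 + 5052) = √(601185/119) = √71541015/119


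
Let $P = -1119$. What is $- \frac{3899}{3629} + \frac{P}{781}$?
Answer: $- \frac{7105970}{2834249} \approx -2.5072$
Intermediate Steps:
$- \frac{3899}{3629} + \frac{P}{781} = - \frac{3899}{3629} - \frac{1119}{781} = - \frac{7105970}{2834249}$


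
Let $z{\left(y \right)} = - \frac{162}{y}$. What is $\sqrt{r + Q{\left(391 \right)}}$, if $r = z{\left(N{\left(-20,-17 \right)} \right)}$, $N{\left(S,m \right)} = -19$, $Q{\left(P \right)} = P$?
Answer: $\frac{\sqrt{144229}}{19} \approx 19.988$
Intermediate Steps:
$r = \frac{162}{19}$ ($r = - \frac{162}{-19} = \left(-162\right) \left(- \frac{1}{19}\right) = \frac{162}{19} \approx 8.5263$)
$\sqrt{r + Q{\left(391 \right)}} = \sqrt{\frac{162}{19} + 391} = \sqrt{\frac{7591}{19}} = \frac{\sqrt{144229}}{19}$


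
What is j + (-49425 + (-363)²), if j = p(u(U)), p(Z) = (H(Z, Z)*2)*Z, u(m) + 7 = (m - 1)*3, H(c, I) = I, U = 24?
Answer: 90032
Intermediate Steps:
u(m) = -10 + 3*m (u(m) = -7 + (m - 1)*3 = -7 + (-1 + m)*3 = -7 + (-3 + 3*m) = -10 + 3*m)
p(Z) = 2*Z² (p(Z) = (Z*2)*Z = (2*Z)*Z = 2*Z²)
j = 7688 (j = 2*(-10 + 3*24)² = 2*(-10 + 72)² = 2*62² = 2*3844 = 7688)
j + (-49425 + (-363)²) = 7688 + (-49425 + (-363)²) = 7688 + (-49425 + 131769) = 7688 + 82344 = 90032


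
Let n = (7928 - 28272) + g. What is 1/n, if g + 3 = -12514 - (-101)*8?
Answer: -1/32053 ≈ -3.1198e-5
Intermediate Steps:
g = -11709 (g = -3 + (-12514 - (-101)*8) = -3 + (-12514 - 1*(-808)) = -3 + (-12514 + 808) = -3 - 11706 = -11709)
n = -32053 (n = (7928 - 28272) - 11709 = -20344 - 11709 = -32053)
1/n = 1/(-32053) = -1/32053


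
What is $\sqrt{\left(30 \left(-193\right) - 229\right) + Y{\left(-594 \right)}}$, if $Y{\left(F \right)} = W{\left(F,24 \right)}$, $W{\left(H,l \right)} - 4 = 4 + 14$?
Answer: $i \sqrt{5997} \approx 77.44 i$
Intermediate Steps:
$W{\left(H,l \right)} = 22$ ($W{\left(H,l \right)} = 4 + \left(4 + 14\right) = 4 + 18 = 22$)
$Y{\left(F \right)} = 22$
$\sqrt{\left(30 \left(-193\right) - 229\right) + Y{\left(-594 \right)}} = \sqrt{\left(30 \left(-193\right) - 229\right) + 22} = \sqrt{\left(-5790 - 229\right) + 22} = \sqrt{-6019 + 22} = \sqrt{-5997} = i \sqrt{5997}$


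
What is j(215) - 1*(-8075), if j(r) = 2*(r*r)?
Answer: 100525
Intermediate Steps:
j(r) = 2*r**2
j(215) - 1*(-8075) = 2*215**2 - 1*(-8075) = 2*46225 + 8075 = 92450 + 8075 = 100525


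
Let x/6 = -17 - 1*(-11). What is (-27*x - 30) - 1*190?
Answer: 752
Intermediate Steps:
x = -36 (x = 6*(-17 - 1*(-11)) = 6*(-17 + 11) = 6*(-6) = -36)
(-27*x - 30) - 1*190 = (-27*(-36) - 30) - 1*190 = (972 - 30) - 190 = 942 - 190 = 752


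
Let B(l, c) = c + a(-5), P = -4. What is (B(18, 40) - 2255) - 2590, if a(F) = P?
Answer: -4809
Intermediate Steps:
a(F) = -4
B(l, c) = -4 + c (B(l, c) = c - 4 = -4 + c)
(B(18, 40) - 2255) - 2590 = ((-4 + 40) - 2255) - 2590 = (36 - 2255) - 2590 = -2219 - 2590 = -4809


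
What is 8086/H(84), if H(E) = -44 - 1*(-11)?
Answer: -8086/33 ≈ -245.03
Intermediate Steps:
H(E) = -33 (H(E) = -44 + 11 = -33)
8086/H(84) = 8086/(-33) = 8086*(-1/33) = -8086/33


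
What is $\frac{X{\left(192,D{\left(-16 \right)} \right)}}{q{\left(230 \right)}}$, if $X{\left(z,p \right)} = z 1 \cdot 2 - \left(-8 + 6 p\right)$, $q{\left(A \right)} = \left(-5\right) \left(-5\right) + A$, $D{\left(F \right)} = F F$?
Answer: $- \frac{1144}{255} \approx -4.4863$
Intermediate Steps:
$D{\left(F \right)} = F^{2}$
$q{\left(A \right)} = 25 + A$
$X{\left(z,p \right)} = 8 - 6 p + 2 z$ ($X{\left(z,p \right)} = z 2 - \left(-8 + 6 p\right) = 2 z - \left(-8 + 6 p\right) = 8 - 6 p + 2 z$)
$\frac{X{\left(192,D{\left(-16 \right)} \right)}}{q{\left(230 \right)}} = \frac{8 - 6 \left(-16\right)^{2} + 2 \cdot 192}{25 + 230} = \frac{8 - 1536 + 384}{255} = \left(8 - 1536 + 384\right) \frac{1}{255} = \left(-1144\right) \frac{1}{255} = - \frac{1144}{255}$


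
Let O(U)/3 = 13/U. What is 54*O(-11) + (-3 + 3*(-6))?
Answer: -2337/11 ≈ -212.45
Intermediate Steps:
O(U) = 39/U (O(U) = 3*(13/U) = 39/U)
54*O(-11) + (-3 + 3*(-6)) = 54*(39/(-11)) + (-3 + 3*(-6)) = 54*(39*(-1/11)) + (-3 - 18) = 54*(-39/11) - 21 = -2106/11 - 21 = -2337/11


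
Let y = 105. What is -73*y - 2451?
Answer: -10116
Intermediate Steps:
-73*y - 2451 = -73*105 - 2451 = -7665 - 2451 = -10116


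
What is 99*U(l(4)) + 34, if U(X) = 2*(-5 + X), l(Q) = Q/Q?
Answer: -758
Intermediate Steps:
l(Q) = 1
U(X) = -10 + 2*X
99*U(l(4)) + 34 = 99*(-10 + 2*1) + 34 = 99*(-10 + 2) + 34 = 99*(-8) + 34 = -792 + 34 = -758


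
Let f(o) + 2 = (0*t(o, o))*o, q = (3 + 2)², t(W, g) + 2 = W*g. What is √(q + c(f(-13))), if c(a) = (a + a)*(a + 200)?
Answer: I*√767 ≈ 27.695*I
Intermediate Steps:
t(W, g) = -2 + W*g
q = 25 (q = 5² = 25)
f(o) = -2 (f(o) = -2 + (0*(-2 + o*o))*o = -2 + (0*(-2 + o²))*o = -2 + 0*o = -2 + 0 = -2)
c(a) = 2*a*(200 + a) (c(a) = (2*a)*(200 + a) = 2*a*(200 + a))
√(q + c(f(-13))) = √(25 + 2*(-2)*(200 - 2)) = √(25 + 2*(-2)*198) = √(25 - 792) = √(-767) = I*√767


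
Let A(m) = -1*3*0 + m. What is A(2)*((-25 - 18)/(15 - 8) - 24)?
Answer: -422/7 ≈ -60.286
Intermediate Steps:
A(m) = m (A(m) = -3*0 + m = 0 + m = m)
A(2)*((-25 - 18)/(15 - 8) - 24) = 2*((-25 - 18)/(15 - 8) - 24) = 2*(-43/7 - 24) = 2*(-211/7) = -422/7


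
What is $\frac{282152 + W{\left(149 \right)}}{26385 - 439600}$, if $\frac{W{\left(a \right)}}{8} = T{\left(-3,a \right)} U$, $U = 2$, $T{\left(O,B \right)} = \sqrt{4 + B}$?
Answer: $- \frac{282152}{413215} - \frac{48 \sqrt{17}}{413215} \approx -0.6833$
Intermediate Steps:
$W{\left(a \right)} = 16 \sqrt{4 + a}$ ($W{\left(a \right)} = 8 \sqrt{4 + a} 2 = 8 \cdot 2 \sqrt{4 + a} = 16 \sqrt{4 + a}$)
$\frac{282152 + W{\left(149 \right)}}{26385 - 439600} = \frac{282152 + 16 \sqrt{4 + 149}}{26385 - 439600} = \frac{282152 + 16 \sqrt{153}}{-413215} = \left(282152 + 16 \cdot 3 \sqrt{17}\right) \left(- \frac{1}{413215}\right) = \left(282152 + 48 \sqrt{17}\right) \left(- \frac{1}{413215}\right) = - \frac{282152}{413215} - \frac{48 \sqrt{17}}{413215}$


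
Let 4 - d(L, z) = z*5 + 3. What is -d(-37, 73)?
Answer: 364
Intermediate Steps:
d(L, z) = 1 - 5*z (d(L, z) = 4 - (z*5 + 3) = 4 - (5*z + 3) = 4 - (3 + 5*z) = 4 + (-3 - 5*z) = 1 - 5*z)
-d(-37, 73) = -(1 - 5*73) = -(1 - 365) = -1*(-364) = 364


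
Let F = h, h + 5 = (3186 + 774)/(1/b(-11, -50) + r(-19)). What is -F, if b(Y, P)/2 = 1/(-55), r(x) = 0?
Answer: 149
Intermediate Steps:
b(Y, P) = -2/55 (b(Y, P) = 2/(-55) = 2*(-1/55) = -2/55)
h = -149 (h = -5 + (3186 + 774)/(1/(-2/55) + 0) = -5 + 3960/(-55/2 + 0) = -5 + 3960/(-55/2) = -5 + 3960*(-2/55) = -5 - 144 = -149)
F = -149
-F = -1*(-149) = 149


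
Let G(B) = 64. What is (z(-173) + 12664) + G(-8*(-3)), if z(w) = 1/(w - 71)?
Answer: 3105631/244 ≈ 12728.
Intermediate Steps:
z(w) = 1/(-71 + w)
(z(-173) + 12664) + G(-8*(-3)) = (1/(-71 - 173) + 12664) + 64 = (1/(-244) + 12664) + 64 = (-1/244 + 12664) + 64 = 3090015/244 + 64 = 3105631/244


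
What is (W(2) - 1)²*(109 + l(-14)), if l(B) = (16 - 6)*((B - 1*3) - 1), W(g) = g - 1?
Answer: 0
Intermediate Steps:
W(g) = -1 + g
l(B) = -40 + 10*B (l(B) = 10*((B - 3) - 1) = 10*((-3 + B) - 1) = 10*(-4 + B) = -40 + 10*B)
(W(2) - 1)²*(109 + l(-14)) = ((-1 + 2) - 1)²*(109 + (-40 + 10*(-14))) = (1 - 1)²*(109 + (-40 - 140)) = 0²*(109 - 180) = 0*(-71) = 0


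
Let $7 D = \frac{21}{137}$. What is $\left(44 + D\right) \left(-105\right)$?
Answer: $- \frac{633255}{137} \approx -4622.3$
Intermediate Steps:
$D = \frac{3}{137}$ ($D = \frac{21 \cdot \frac{1}{137}}{7} = \frac{1}{7} \cdot \frac{21}{137} = \frac{3}{137} \approx 0.021898$)
$\left(44 + D\right) \left(-105\right) = \left(44 + \frac{3}{137}\right) \left(-105\right) = \frac{6031}{137} \left(-105\right) = - \frac{633255}{137}$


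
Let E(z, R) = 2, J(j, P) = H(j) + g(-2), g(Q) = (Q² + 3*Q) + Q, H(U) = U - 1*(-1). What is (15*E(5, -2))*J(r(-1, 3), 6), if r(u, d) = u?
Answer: -120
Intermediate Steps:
H(U) = 1 + U (H(U) = U + 1 = 1 + U)
g(Q) = Q² + 4*Q
J(j, P) = -3 + j (J(j, P) = (1 + j) - 2*(4 - 2) = (1 + j) - 2*2 = (1 + j) - 4 = -3 + j)
(15*E(5, -2))*J(r(-1, 3), 6) = (15*2)*(-3 - 1) = 30*(-4) = -120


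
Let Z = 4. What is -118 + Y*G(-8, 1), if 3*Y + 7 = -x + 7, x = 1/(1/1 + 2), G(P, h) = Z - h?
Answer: -355/3 ≈ -118.33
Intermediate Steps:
G(P, h) = 4 - h
x = ⅓ (x = 1/(1 + 2) = 1/3 = ⅓ ≈ 0.33333)
Y = -⅑ (Y = -7/3 + (-1*⅓ + 7)/3 = -7/3 + (-⅓ + 7)/3 = -7/3 + (⅓)*(20/3) = -7/3 + 20/9 = -⅑ ≈ -0.11111)
-118 + Y*G(-8, 1) = -118 - (4 - 1*1)/9 = -118 - (4 - 1)/9 = -118 - ⅑*3 = -118 - ⅓ = -355/3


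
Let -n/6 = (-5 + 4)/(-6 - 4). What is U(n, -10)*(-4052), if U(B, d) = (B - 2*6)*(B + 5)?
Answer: 5616072/25 ≈ 2.2464e+5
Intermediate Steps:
n = -⅗ (n = -6*(-5 + 4)/(-6 - 4) = -(-6)/(-10) = -(-6)*(-1)/10 = -6*⅒ = -⅗ ≈ -0.60000)
U(B, d) = (-12 + B)*(5 + B) (U(B, d) = (B - 12)*(5 + B) = (-12 + B)*(5 + B))
U(n, -10)*(-4052) = (-60 + (-⅗)² - 7*(-⅗))*(-4052) = (-60 + 9/25 + 21/5)*(-4052) = -1386/25*(-4052) = 5616072/25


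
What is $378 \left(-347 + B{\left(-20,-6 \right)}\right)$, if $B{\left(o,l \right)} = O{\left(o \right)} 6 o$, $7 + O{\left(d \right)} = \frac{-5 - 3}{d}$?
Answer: $168210$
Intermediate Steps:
$O{\left(d \right)} = -7 - \frac{8}{d}$ ($O{\left(d \right)} = -7 + \frac{-5 - 3}{d} = -7 - \frac{8}{d}$)
$B{\left(o,l \right)} = o \left(-42 - \frac{48}{o}\right)$ ($B{\left(o,l \right)} = \left(-7 - \frac{8}{o}\right) 6 o = \left(-42 - \frac{48}{o}\right) o = o \left(-42 - \frac{48}{o}\right)$)
$378 \left(-347 + B{\left(-20,-6 \right)}\right) = 378 \left(-347 - -792\right) = 378 \left(-347 + \left(-48 + 840\right)\right) = 378 \left(-347 + 792\right) = 378 \cdot 445 = 168210$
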